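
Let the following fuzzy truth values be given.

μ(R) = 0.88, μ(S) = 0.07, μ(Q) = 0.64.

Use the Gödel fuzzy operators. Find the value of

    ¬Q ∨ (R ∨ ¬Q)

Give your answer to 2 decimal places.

0.88

¬Q = 1 − 0.64 = 0.36
¬Q = 1 − 0.64 = 0.36
R ∨ ¬Q = max(a, b) on (0.88, 0.36) = 0.88
¬Q ∨ (R ∨ ¬Q) = max(a, b) on (0.36, 0.88) = 0.88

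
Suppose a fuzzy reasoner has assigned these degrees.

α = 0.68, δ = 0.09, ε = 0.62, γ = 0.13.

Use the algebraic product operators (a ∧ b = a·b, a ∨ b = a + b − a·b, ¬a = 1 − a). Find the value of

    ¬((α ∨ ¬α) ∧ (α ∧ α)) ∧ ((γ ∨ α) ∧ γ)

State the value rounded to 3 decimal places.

¬α = 1 − 0.6800 = 0.3200
α ∨ ¬α = a + b − a·b on (0.6800, 0.3200) = 0.7824
α ∧ α = a·b on (0.6800, 0.6800) = 0.4624
(α ∨ ¬α) ∧ (α ∧ α) = a·b on (0.7824, 0.4624) = 0.3618
¬((α ∨ ¬α) ∧ (α ∧ α)) = 1 − 0.3618 = 0.6382
γ ∨ α = a + b − a·b on (0.1300, 0.6800) = 0.7216
(γ ∨ α) ∧ γ = a·b on (0.7216, 0.1300) = 0.0938
¬((α ∨ ¬α) ∧ (α ∧ α)) ∧ ((γ ∨ α) ∧ γ) = a·b on (0.6382, 0.0938) = 0.0599

0.060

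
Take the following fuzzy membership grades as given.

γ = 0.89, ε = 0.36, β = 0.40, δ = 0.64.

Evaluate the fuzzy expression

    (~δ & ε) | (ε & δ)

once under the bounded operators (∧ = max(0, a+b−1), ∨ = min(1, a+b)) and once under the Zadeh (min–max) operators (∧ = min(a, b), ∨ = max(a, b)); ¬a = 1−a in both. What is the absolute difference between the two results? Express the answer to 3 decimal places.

0.360

Under bounded:
  ~δ = 1 − 0.64 = 0.36
  ~δ & ε = max(0, a+b−1) on (0.36, 0.36) = 0.00
  ε & δ = max(0, a+b−1) on (0.36, 0.64) = 0.00
  (~δ & ε) | (ε & δ) = min(1, a+b) on (0.00, 0.00) = 0.00
  → value = 0.0000
Under Zadeh (min–max):
  ~δ = 1 − 0.64 = 0.36
  ~δ & ε = min(a, b) on (0.36, 0.36) = 0.36
  ε & δ = min(a, b) on (0.36, 0.64) = 0.36
  (~δ & ε) | (ε & δ) = max(a, b) on (0.36, 0.36) = 0.36
  → value = 0.3600
|0.0000 − 0.3600| = 0.360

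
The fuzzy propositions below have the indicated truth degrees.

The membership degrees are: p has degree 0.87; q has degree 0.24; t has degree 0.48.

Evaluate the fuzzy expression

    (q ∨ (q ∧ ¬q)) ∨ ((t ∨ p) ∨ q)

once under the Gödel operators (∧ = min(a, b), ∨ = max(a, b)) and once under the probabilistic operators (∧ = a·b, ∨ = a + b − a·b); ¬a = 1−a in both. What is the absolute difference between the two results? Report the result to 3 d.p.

Under Gödel:
  ¬q = 1 − 0.24 = 0.76
  q ∧ ¬q = min(a, b) on (0.24, 0.76) = 0.24
  q ∨ (q ∧ ¬q) = max(a, b) on (0.24, 0.24) = 0.24
  t ∨ p = max(a, b) on (0.48, 0.87) = 0.87
  (t ∨ p) ∨ q = max(a, b) on (0.87, 0.24) = 0.87
  (q ∨ (q ∧ ¬q)) ∨ ((t ∨ p) ∨ q) = max(a, b) on (0.24, 0.87) = 0.87
  → value = 0.8700
Under probabilistic:
  ¬q = 1 − 0.2400 = 0.7600
  q ∧ ¬q = a·b on (0.2400, 0.7600) = 0.1824
  q ∨ (q ∧ ¬q) = a + b − a·b on (0.2400, 0.1824) = 0.3786
  t ∨ p = a + b − a·b on (0.4800, 0.8700) = 0.9324
  (t ∨ p) ∨ q = a + b − a·b on (0.9324, 0.2400) = 0.9486
  (q ∨ (q ∧ ¬q)) ∨ ((t ∨ p) ∨ q) = a + b − a·b on (0.3786, 0.9486) = 0.9681
  → value = 0.9681
|0.8700 − 0.9681| = 0.098

0.098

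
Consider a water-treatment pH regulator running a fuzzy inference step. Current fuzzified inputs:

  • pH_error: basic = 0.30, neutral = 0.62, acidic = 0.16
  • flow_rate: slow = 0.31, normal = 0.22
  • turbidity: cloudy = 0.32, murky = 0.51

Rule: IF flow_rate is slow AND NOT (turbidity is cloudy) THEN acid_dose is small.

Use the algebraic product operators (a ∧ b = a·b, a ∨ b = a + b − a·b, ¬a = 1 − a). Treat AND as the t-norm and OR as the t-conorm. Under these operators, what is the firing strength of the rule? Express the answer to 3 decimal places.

0.211

firing strength: slow=0.31, ¬cloudy=1−0.32=0.68; AND[a·b] → w = 0.2108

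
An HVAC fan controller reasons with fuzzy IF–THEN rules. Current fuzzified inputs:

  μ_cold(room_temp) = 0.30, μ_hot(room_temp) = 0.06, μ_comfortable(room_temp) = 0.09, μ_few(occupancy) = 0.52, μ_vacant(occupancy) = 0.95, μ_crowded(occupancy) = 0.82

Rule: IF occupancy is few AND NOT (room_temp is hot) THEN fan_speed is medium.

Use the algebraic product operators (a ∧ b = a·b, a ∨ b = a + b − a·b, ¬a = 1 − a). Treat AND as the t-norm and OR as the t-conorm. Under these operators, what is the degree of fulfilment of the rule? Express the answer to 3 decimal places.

firing strength: few=0.52, ¬hot=1−0.06=0.94; AND[a·b] → w = 0.4888

0.489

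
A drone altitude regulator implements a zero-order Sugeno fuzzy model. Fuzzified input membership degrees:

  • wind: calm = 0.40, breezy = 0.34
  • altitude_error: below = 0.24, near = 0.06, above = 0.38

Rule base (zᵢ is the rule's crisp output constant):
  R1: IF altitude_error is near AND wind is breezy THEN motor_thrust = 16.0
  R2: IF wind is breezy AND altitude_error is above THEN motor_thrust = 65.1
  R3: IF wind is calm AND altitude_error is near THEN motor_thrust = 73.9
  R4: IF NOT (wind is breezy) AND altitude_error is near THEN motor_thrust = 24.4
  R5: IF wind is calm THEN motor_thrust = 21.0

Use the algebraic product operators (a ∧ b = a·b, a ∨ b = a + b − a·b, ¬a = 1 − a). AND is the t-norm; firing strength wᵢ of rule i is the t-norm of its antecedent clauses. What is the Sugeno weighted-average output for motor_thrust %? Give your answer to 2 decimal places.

R1 (z=16.0): near=0.06, breezy=0.34; AND[a·b] → w = 0.0204
R2 (z=65.1): breezy=0.34, above=0.38; AND[a·b] → w = 0.1292
R3 (z=73.9): calm=0.40, near=0.06; AND[a·b] → w = 0.0240
R4 (z=24.4): ¬breezy=1−0.34=0.66, near=0.06; AND[a·b] → w = 0.0396
R5 (z=21.0): calm=0.40 → w = 0.4000
Weighted average = (0.0204·16.0 + 0.1292·65.1 + 0.0240·73.9 + 0.0396·24.4 + 0.4000·21.0) / (0.0204 + 0.1292 + 0.0240 + 0.0396 + 0.4000)
  = 19.8772 / 0.6132 = 32.42

32.42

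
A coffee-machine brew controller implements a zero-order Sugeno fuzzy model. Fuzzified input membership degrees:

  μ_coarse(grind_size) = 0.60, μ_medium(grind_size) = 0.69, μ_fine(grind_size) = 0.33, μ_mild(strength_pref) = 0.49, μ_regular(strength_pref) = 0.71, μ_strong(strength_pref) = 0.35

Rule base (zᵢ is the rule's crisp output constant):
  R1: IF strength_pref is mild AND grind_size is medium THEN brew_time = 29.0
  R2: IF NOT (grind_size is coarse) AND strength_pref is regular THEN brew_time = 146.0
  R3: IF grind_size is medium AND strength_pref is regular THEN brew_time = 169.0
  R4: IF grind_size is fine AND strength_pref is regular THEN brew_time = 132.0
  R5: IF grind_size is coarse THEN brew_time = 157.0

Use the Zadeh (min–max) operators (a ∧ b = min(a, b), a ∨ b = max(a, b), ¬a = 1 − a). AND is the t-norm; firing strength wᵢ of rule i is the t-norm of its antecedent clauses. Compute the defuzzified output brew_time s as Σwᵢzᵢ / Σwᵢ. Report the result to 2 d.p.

R1 (z=29.0): mild=0.49, medium=0.69; AND[min(a, b)] → w = 0.49
R2 (z=146.0): ¬coarse=1−0.60=0.40, regular=0.71; AND[min(a, b)] → w = 0.40
R3 (z=169.0): medium=0.69, regular=0.71; AND[min(a, b)] → w = 0.69
R4 (z=132.0): fine=0.33, regular=0.71; AND[min(a, b)] → w = 0.33
R5 (z=157.0): coarse=0.60 → w = 0.60
Weighted average = (0.49·29.0 + 0.40·146.0 + 0.69·169.0 + 0.33·132.0 + 0.60·157.0) / (0.49 + 0.40 + 0.69 + 0.33 + 0.60)
  = 326.9800 / 2.5100 = 130.27

130.27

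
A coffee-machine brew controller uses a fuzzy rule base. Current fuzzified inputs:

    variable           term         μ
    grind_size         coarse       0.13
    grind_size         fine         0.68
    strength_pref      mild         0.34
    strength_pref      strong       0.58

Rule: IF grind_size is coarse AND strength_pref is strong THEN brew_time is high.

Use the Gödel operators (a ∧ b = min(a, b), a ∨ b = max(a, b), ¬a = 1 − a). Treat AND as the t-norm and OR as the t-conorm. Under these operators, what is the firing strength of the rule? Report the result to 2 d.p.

firing strength: coarse=0.13, strong=0.58; AND[min(a, b)] → w = 0.13

0.13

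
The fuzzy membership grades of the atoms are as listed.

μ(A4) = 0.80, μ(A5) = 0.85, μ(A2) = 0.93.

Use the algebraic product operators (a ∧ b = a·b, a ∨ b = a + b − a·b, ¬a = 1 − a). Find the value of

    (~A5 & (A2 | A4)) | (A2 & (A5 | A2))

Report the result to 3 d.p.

~A5 = 1 − 0.8500 = 0.1500
A2 | A4 = a + b − a·b on (0.9300, 0.8000) = 0.9860
~A5 & (A2 | A4) = a·b on (0.1500, 0.9860) = 0.1479
A5 | A2 = a + b − a·b on (0.8500, 0.9300) = 0.9895
A2 & (A5 | A2) = a·b on (0.9300, 0.9895) = 0.9202
(~A5 & (A2 | A4)) | (A2 & (A5 | A2)) = a + b − a·b on (0.1479, 0.9202) = 0.9320

0.932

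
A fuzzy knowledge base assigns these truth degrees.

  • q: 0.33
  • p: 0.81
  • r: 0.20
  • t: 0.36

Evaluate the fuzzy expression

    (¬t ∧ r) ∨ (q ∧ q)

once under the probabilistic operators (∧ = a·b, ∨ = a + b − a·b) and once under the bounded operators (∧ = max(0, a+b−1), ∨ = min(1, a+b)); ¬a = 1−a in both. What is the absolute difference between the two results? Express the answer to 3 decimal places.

0.223

Under probabilistic:
  ¬t = 1 − 0.3600 = 0.6400
  ¬t ∧ r = a·b on (0.6400, 0.2000) = 0.1280
  q ∧ q = a·b on (0.3300, 0.3300) = 0.1089
  (¬t ∧ r) ∨ (q ∧ q) = a + b − a·b on (0.1280, 0.1089) = 0.2230
  → value = 0.2230
Under bounded:
  ¬t = 1 − 0.36 = 0.64
  ¬t ∧ r = max(0, a+b−1) on (0.64, 0.20) = 0.00
  q ∧ q = max(0, a+b−1) on (0.33, 0.33) = 0.00
  (¬t ∧ r) ∨ (q ∧ q) = min(1, a+b) on (0.00, 0.00) = 0.00
  → value = 0.0000
|0.2230 − 0.0000| = 0.223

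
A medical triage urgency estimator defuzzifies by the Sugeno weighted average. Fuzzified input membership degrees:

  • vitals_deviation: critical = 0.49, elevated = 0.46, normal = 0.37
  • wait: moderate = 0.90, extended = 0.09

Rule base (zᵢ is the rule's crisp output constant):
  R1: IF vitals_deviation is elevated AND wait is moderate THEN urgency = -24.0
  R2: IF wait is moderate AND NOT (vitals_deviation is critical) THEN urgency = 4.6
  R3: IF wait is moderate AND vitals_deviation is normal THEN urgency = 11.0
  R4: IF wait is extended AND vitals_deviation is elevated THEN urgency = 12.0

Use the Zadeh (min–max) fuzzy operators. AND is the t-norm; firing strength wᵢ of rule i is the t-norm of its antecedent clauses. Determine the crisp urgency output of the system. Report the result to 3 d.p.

R1 (z=-24.0): elevated=0.46, moderate=0.90; AND[min(a, b)] → w = 0.46
R2 (z=4.6): moderate=0.90, ¬critical=1−0.49=0.51; AND[min(a, b)] → w = 0.51
R3 (z=11.0): moderate=0.90, normal=0.37; AND[min(a, b)] → w = 0.37
R4 (z=12.0): extended=0.09, elevated=0.46; AND[min(a, b)] → w = 0.09
Weighted average = (0.46·-24.0 + 0.51·4.6 + 0.37·11.0 + 0.09·12.0) / (0.46 + 0.51 + 0.37 + 0.09)
  = -3.5440 / 1.4300 = -2.478

-2.478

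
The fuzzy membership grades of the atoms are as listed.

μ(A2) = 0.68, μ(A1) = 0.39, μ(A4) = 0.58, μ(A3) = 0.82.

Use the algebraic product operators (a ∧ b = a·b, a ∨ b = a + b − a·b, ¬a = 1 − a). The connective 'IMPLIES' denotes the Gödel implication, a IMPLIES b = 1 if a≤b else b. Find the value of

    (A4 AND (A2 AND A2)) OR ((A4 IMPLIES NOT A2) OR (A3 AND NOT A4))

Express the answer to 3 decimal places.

0.674

A2 AND A2 = a·b on (0.6800, 0.6800) = 0.4624
A4 AND (A2 AND A2) = a·b on (0.5800, 0.4624) = 0.2682
NOT A2 = 1 − 0.6800 = 0.3200
A4 IMPLIES NOT A2  [Gödel: 1 if a≤b else b] with a=0.5800, b=0.3200 → 0.3200
NOT A4 = 1 − 0.5800 = 0.4200
A3 AND NOT A4 = a·b on (0.8200, 0.4200) = 0.3444
(A4 IMPLIES NOT A2) OR (A3 AND NOT A4) = a + b − a·b on (0.3200, 0.3444) = 0.5542
(A4 AND (A2 AND A2)) OR ((A4 IMPLIES NOT A2) OR (A3 AND NOT A4)) = a + b − a·b on (0.2682, 0.5542) = 0.6738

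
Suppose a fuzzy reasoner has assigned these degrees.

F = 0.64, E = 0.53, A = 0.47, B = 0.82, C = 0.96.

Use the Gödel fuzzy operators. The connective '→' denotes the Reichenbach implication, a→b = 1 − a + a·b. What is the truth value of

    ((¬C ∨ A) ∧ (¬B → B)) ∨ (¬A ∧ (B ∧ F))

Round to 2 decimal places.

¬C = 1 − 0.96 = 0.04
¬C ∨ A = max(a, b) on (0.04, 0.47) = 0.47
¬B = 1 − 0.82 = 0.18
¬B → B  [Reichenbach: 1 − a + a·b] with a=0.18, b=0.82 → 0.97
(¬C ∨ A) ∧ (¬B → B) = min(a, b) on (0.47, 0.97) = 0.47
¬A = 1 − 0.47 = 0.53
B ∧ F = min(a, b) on (0.82, 0.64) = 0.64
¬A ∧ (B ∧ F) = min(a, b) on (0.53, 0.64) = 0.53
((¬C ∨ A) ∧ (¬B → B)) ∨ (¬A ∧ (B ∧ F)) = max(a, b) on (0.47, 0.53) = 0.53

0.53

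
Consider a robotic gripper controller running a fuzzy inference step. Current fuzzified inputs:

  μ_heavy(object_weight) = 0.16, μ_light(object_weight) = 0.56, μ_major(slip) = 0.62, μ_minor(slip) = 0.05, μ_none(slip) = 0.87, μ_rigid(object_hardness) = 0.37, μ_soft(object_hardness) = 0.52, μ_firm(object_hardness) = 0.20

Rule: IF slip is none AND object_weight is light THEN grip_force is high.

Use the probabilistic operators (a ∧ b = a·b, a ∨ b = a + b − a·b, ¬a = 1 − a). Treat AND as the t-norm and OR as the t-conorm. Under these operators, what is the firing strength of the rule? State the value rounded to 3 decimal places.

0.487

firing strength: none=0.87, light=0.56; AND[a·b] → w = 0.4872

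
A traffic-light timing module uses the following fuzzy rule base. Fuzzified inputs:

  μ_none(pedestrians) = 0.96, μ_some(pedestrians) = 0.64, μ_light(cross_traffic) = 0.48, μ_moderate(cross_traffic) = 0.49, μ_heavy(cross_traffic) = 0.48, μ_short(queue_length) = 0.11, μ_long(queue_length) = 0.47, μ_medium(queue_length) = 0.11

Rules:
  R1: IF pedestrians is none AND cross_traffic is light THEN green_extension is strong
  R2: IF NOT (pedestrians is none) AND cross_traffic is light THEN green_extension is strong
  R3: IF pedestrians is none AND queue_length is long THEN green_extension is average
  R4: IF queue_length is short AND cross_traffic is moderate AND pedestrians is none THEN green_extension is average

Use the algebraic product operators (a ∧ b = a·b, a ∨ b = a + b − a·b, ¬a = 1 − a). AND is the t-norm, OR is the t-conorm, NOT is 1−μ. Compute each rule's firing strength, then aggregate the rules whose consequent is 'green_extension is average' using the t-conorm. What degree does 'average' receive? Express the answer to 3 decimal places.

0.480

R1: none=0.96, light=0.48; AND[a·b] → w = 0.4608
R2: ¬none=1−0.96=0.04, light=0.48; AND[a·b] → w = 0.0192
R3: none=0.96, long=0.47; AND[a·b] → w = 0.4512
R4: short=0.11, moderate=0.49, none=0.96; AND[a·b] → w = 0.0517
Rules with consequent 'average': {R3, R4} → strengths 0.4512, 0.0517
Aggregate via t-conorm [a + b − a·b]: 0.4796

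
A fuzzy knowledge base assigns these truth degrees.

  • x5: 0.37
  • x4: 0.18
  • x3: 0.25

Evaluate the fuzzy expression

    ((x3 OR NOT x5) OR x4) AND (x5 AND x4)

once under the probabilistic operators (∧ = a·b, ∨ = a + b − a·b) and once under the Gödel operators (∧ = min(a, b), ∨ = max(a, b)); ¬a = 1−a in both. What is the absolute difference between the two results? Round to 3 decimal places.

0.129

Under probabilistic:
  NOT x5 = 1 − 0.3700 = 0.6300
  x3 OR NOT x5 = a + b − a·b on (0.2500, 0.6300) = 0.7225
  (x3 OR NOT x5) OR x4 = a + b − a·b on (0.7225, 0.1800) = 0.7725
  x5 AND x4 = a·b on (0.3700, 0.1800) = 0.0666
  ((x3 OR NOT x5) OR x4) AND (x5 AND x4) = a·b on (0.7725, 0.0666) = 0.0514
  → value = 0.0514
Under Gödel:
  NOT x5 = 1 − 0.37 = 0.63
  x3 OR NOT x5 = max(a, b) on (0.25, 0.63) = 0.63
  (x3 OR NOT x5) OR x4 = max(a, b) on (0.63, 0.18) = 0.63
  x5 AND x4 = min(a, b) on (0.37, 0.18) = 0.18
  ((x3 OR NOT x5) OR x4) AND (x5 AND x4) = min(a, b) on (0.63, 0.18) = 0.18
  → value = 0.1800
|0.0514 − 0.1800| = 0.129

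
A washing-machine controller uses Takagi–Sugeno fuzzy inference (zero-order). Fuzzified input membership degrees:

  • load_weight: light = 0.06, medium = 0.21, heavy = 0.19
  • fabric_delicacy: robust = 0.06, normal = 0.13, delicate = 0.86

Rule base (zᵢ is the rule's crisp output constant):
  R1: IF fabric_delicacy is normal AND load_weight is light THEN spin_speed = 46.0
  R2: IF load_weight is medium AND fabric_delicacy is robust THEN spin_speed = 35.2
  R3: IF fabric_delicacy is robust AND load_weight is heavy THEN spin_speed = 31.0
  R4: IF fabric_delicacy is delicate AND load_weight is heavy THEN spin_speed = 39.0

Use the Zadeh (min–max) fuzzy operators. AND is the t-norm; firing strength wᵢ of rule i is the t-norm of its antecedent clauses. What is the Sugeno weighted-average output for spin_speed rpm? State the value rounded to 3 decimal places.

38.222

R1 (z=46.0): normal=0.13, light=0.06; AND[min(a, b)] → w = 0.06
R2 (z=35.2): medium=0.21, robust=0.06; AND[min(a, b)] → w = 0.06
R3 (z=31.0): robust=0.06, heavy=0.19; AND[min(a, b)] → w = 0.06
R4 (z=39.0): delicate=0.86, heavy=0.19; AND[min(a, b)] → w = 0.19
Weighted average = (0.06·46.0 + 0.06·35.2 + 0.06·31.0 + 0.19·39.0) / (0.06 + 0.06 + 0.06 + 0.19)
  = 14.1420 / 0.3700 = 38.222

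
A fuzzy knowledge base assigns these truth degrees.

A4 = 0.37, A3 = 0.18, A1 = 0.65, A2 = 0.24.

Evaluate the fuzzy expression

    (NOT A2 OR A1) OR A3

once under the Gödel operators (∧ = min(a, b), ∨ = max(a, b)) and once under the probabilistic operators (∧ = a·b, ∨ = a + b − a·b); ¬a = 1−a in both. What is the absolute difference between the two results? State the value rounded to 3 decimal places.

0.171

Under Gödel:
  NOT A2 = 1 − 0.24 = 0.76
  NOT A2 OR A1 = max(a, b) on (0.76, 0.65) = 0.76
  (NOT A2 OR A1) OR A3 = max(a, b) on (0.76, 0.18) = 0.76
  → value = 0.7600
Under probabilistic:
  NOT A2 = 1 − 0.2400 = 0.7600
  NOT A2 OR A1 = a + b − a·b on (0.7600, 0.6500) = 0.9160
  (NOT A2 OR A1) OR A3 = a + b − a·b on (0.9160, 0.1800) = 0.9311
  → value = 0.9311
|0.7600 − 0.9311| = 0.171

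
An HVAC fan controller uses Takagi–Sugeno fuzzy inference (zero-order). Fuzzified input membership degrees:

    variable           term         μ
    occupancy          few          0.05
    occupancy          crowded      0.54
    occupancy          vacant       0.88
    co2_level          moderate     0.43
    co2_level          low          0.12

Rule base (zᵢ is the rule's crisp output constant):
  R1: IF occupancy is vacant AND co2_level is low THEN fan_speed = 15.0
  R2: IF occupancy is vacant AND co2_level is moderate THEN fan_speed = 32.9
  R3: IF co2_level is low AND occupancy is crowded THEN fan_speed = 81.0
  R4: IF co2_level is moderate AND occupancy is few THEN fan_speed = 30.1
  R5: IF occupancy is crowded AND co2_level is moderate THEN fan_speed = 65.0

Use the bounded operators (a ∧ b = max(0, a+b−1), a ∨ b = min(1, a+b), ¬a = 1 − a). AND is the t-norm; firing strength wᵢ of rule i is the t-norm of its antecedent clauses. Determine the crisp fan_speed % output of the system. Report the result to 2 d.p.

R1 (z=15.0): vacant=0.88, low=0.12; AND[max(0, a+b−1)] → w = 0.00
R2 (z=32.9): vacant=0.88, moderate=0.43; AND[max(0, a+b−1)] → w = 0.31
R3 (z=81.0): low=0.12, crowded=0.54; AND[max(0, a+b−1)] → w = 0.00
R4 (z=30.1): moderate=0.43, few=0.05; AND[max(0, a+b−1)] → w = 0.00
R5 (z=65.0): crowded=0.54, moderate=0.43; AND[max(0, a+b−1)] → w = 0.00
Weighted average = (0.00·15.0 + 0.31·32.9 + 0.00·81.0 + 0.00·30.1 + 0.00·65.0) / (0.00 + 0.31 + 0.00 + 0.00 + 0.00)
  = 10.1990 / 0.3100 = 32.90

32.90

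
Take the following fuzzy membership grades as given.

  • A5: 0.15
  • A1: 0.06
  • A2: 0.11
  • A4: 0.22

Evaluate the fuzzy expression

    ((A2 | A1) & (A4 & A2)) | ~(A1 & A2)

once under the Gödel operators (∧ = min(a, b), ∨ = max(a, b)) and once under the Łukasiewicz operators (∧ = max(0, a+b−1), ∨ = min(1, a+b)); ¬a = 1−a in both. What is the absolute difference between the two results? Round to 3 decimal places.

0.060

Under Gödel:
  A2 | A1 = max(a, b) on (0.11, 0.06) = 0.11
  A4 & A2 = min(a, b) on (0.22, 0.11) = 0.11
  (A2 | A1) & (A4 & A2) = min(a, b) on (0.11, 0.11) = 0.11
  A1 & A2 = min(a, b) on (0.06, 0.11) = 0.06
  ~(A1 & A2) = 1 − 0.06 = 0.94
  ((A2 | A1) & (A4 & A2)) | ~(A1 & A2) = max(a, b) on (0.11, 0.94) = 0.94
  → value = 0.9400
Under Łukasiewicz:
  A2 | A1 = min(1, a+b) on (0.11, 0.06) = 0.17
  A4 & A2 = max(0, a+b−1) on (0.22, 0.11) = 0.00
  (A2 | A1) & (A4 & A2) = max(0, a+b−1) on (0.17, 0.00) = 0.00
  A1 & A2 = max(0, a+b−1) on (0.06, 0.11) = 0.00
  ~(A1 & A2) = 1 − 0.00 = 1.00
  ((A2 | A1) & (A4 & A2)) | ~(A1 & A2) = min(1, a+b) on (0.00, 1.00) = 1.00
  → value = 1.0000
|0.9400 − 1.0000| = 0.060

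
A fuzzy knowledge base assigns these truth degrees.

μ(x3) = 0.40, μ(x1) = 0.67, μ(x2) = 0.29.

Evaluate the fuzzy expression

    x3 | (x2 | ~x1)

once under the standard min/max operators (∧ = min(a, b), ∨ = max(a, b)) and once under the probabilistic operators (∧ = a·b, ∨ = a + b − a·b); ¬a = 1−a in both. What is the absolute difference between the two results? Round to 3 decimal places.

Under standard min/max:
  ~x1 = 1 − 0.67 = 0.33
  x2 | ~x1 = max(a, b) on (0.29, 0.33) = 0.33
  x3 | (x2 | ~x1) = max(a, b) on (0.40, 0.33) = 0.40
  → value = 0.4000
Under probabilistic:
  ~x1 = 1 − 0.6700 = 0.3300
  x2 | ~x1 = a + b − a·b on (0.2900, 0.3300) = 0.5243
  x3 | (x2 | ~x1) = a + b − a·b on (0.4000, 0.5243) = 0.7146
  → value = 0.7146
|0.4000 − 0.7146| = 0.315

0.315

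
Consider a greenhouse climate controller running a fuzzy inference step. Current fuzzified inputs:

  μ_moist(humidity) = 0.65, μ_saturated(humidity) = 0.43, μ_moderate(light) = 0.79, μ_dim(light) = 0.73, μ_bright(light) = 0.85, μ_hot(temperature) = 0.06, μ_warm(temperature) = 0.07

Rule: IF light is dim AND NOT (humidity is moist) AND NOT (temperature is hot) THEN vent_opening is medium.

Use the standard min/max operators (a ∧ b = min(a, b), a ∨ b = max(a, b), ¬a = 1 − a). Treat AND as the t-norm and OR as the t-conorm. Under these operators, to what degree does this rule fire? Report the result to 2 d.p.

0.35

firing strength: dim=0.73, ¬moist=1−0.65=0.35, ¬hot=1−0.06=0.94; AND[min(a, b)] → w = 0.35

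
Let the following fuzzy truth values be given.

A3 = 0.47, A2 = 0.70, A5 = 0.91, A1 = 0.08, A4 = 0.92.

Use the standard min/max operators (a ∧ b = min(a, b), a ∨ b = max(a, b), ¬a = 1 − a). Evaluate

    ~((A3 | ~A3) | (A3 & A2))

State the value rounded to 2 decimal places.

~A3 = 1 − 0.47 = 0.53
A3 | ~A3 = max(a, b) on (0.47, 0.53) = 0.53
A3 & A2 = min(a, b) on (0.47, 0.70) = 0.47
(A3 | ~A3) | (A3 & A2) = max(a, b) on (0.53, 0.47) = 0.53
~((A3 | ~A3) | (A3 & A2)) = 1 − 0.53 = 0.47

0.47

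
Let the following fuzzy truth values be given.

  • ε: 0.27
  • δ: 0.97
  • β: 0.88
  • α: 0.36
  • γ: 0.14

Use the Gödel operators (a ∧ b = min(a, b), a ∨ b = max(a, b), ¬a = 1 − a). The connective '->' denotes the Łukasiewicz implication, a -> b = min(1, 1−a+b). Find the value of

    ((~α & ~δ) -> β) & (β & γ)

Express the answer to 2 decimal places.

~α = 1 − 0.36 = 0.64
~δ = 1 − 0.97 = 0.03
~α & ~δ = min(a, b) on (0.64, 0.03) = 0.03
(~α & ~δ) -> β  [Łukasiewicz: min(1, 1−a+b)] with a=0.03, b=0.88 → 1.00
β & γ = min(a, b) on (0.88, 0.14) = 0.14
((~α & ~δ) -> β) & (β & γ) = min(a, b) on (1.00, 0.14) = 0.14

0.14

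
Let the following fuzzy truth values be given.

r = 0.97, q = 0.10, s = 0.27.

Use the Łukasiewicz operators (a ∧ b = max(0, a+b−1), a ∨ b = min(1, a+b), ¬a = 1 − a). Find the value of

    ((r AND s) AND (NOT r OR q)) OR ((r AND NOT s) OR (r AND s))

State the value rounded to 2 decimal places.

0.94

r AND s = max(0, a+b−1) on (0.97, 0.27) = 0.24
NOT r = 1 − 0.97 = 0.03
NOT r OR q = min(1, a+b) on (0.03, 0.10) = 0.13
(r AND s) AND (NOT r OR q) = max(0, a+b−1) on (0.24, 0.13) = 0.00
NOT s = 1 − 0.27 = 0.73
r AND NOT s = max(0, a+b−1) on (0.97, 0.73) = 0.70
r AND s = max(0, a+b−1) on (0.97, 0.27) = 0.24
(r AND NOT s) OR (r AND s) = min(1, a+b) on (0.70, 0.24) = 0.94
((r AND s) AND (NOT r OR q)) OR ((r AND NOT s) OR (r AND s)) = min(1, a+b) on (0.00, 0.94) = 0.94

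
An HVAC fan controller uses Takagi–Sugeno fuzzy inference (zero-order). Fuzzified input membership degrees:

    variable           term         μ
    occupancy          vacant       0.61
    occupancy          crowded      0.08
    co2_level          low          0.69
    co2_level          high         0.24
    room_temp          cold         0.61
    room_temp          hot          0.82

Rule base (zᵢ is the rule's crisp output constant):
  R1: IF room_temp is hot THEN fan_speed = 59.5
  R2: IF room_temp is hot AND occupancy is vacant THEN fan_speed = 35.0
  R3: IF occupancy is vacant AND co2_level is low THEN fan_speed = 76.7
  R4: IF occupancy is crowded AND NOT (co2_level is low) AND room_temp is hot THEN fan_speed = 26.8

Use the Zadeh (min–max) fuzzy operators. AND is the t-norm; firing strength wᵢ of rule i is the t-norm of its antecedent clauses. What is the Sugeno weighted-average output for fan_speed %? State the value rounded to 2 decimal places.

56.17

R1 (z=59.5): hot=0.82 → w = 0.82
R2 (z=35.0): hot=0.82, vacant=0.61; AND[min(a, b)] → w = 0.61
R3 (z=76.7): vacant=0.61, low=0.69; AND[min(a, b)] → w = 0.61
R4 (z=26.8): crowded=0.08, ¬low=1−0.69=0.31, hot=0.82; AND[min(a, b)] → w = 0.08
Weighted average = (0.82·59.5 + 0.61·35.0 + 0.61·76.7 + 0.08·26.8) / (0.82 + 0.61 + 0.61 + 0.08)
  = 119.0710 / 2.1200 = 56.17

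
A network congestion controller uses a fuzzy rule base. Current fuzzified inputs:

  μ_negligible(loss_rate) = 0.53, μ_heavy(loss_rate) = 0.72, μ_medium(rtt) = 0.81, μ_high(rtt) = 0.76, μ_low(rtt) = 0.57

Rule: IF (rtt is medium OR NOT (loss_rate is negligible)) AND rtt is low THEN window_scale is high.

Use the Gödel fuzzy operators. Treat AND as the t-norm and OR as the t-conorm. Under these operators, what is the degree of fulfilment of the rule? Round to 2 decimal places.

0.57

firing strength: (medium=0.81 OR ¬negligible=1−0.53=0.47) = 0.81; AND[min(a, b)] with low=0.57 → w = 0.57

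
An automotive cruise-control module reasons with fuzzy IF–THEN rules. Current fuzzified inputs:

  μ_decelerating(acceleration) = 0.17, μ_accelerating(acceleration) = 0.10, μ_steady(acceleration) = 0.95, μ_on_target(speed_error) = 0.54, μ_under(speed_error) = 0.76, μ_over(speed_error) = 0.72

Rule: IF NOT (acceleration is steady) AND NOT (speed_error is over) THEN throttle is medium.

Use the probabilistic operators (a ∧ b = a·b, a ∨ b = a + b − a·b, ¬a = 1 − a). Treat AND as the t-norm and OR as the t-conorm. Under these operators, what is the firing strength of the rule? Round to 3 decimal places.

firing strength: ¬steady=1−0.95=0.05, ¬over=1−0.72=0.28; AND[a·b] → w = 0.0140

0.014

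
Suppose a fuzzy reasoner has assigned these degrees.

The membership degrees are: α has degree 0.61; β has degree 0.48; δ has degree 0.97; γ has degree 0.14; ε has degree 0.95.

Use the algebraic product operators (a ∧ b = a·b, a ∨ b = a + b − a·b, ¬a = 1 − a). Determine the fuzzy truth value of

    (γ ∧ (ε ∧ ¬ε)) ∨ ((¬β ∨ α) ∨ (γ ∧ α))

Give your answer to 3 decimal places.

¬ε = 1 − 0.9500 = 0.0500
ε ∧ ¬ε = a·b on (0.9500, 0.0500) = 0.0475
γ ∧ (ε ∧ ¬ε) = a·b on (0.1400, 0.0475) = 0.0067
¬β = 1 − 0.4800 = 0.5200
¬β ∨ α = a + b − a·b on (0.5200, 0.6100) = 0.8128
γ ∧ α = a·b on (0.1400, 0.6100) = 0.0854
(¬β ∨ α) ∨ (γ ∧ α) = a + b − a·b on (0.8128, 0.0854) = 0.8288
(γ ∧ (ε ∧ ¬ε)) ∨ ((¬β ∨ α) ∨ (γ ∧ α)) = a + b − a·b on (0.0067, 0.8288) = 0.8299

0.830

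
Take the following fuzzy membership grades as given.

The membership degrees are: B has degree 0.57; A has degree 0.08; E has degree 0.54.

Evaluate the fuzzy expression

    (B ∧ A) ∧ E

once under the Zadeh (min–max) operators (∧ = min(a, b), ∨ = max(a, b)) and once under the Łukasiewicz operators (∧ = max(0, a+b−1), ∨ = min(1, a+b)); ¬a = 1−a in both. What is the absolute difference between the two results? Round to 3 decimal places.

Under Zadeh (min–max):
  B ∧ A = min(a, b) on (0.57, 0.08) = 0.08
  (B ∧ A) ∧ E = min(a, b) on (0.08, 0.54) = 0.08
  → value = 0.0800
Under Łukasiewicz:
  B ∧ A = max(0, a+b−1) on (0.57, 0.08) = 0.00
  (B ∧ A) ∧ E = max(0, a+b−1) on (0.00, 0.54) = 0.00
  → value = 0.0000
|0.0800 − 0.0000| = 0.080

0.080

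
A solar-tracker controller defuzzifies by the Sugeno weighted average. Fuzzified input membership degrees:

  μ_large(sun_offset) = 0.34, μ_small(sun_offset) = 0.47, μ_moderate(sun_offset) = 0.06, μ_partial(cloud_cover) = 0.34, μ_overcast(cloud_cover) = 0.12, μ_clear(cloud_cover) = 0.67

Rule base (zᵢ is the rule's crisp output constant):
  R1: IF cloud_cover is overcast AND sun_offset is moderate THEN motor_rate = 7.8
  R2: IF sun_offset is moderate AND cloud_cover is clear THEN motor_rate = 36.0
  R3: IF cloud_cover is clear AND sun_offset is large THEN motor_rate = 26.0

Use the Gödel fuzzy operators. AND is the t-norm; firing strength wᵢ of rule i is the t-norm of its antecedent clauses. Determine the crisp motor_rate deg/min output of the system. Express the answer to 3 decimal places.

R1 (z=7.8): overcast=0.12, moderate=0.06; AND[min(a, b)] → w = 0.06
R2 (z=36.0): moderate=0.06, clear=0.67; AND[min(a, b)] → w = 0.06
R3 (z=26.0): clear=0.67, large=0.34; AND[min(a, b)] → w = 0.34
Weighted average = (0.06·7.8 + 0.06·36.0 + 0.34·26.0) / (0.06 + 0.06 + 0.34)
  = 11.4680 / 0.4600 = 24.930

24.930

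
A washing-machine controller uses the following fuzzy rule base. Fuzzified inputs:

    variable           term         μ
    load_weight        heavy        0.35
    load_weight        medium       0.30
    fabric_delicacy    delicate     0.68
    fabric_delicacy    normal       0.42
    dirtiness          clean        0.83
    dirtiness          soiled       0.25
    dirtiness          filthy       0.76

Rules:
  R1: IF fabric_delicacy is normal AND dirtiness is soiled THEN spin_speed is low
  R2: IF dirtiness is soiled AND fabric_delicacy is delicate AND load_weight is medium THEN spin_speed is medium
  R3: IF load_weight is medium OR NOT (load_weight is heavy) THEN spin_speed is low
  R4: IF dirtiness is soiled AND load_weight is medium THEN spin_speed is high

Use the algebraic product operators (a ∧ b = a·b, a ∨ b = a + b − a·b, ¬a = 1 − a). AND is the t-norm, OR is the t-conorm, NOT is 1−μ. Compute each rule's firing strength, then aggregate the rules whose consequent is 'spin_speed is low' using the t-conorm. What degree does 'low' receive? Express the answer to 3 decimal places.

0.781

R1: normal=0.42, soiled=0.25; AND[a·b] → w = 0.1050
R2: soiled=0.25, delicate=0.68, medium=0.30; AND[a·b] → w = 0.0510
R3: medium=0.30, ¬heavy=1−0.35=0.65; OR[a + b − a·b] → w = 0.7550
R4: soiled=0.25, medium=0.30; AND[a·b] → w = 0.0750
Rules with consequent 'low': {R1, R3} → strengths 0.1050, 0.7550
Aggregate via t-conorm [a + b − a·b]: 0.7807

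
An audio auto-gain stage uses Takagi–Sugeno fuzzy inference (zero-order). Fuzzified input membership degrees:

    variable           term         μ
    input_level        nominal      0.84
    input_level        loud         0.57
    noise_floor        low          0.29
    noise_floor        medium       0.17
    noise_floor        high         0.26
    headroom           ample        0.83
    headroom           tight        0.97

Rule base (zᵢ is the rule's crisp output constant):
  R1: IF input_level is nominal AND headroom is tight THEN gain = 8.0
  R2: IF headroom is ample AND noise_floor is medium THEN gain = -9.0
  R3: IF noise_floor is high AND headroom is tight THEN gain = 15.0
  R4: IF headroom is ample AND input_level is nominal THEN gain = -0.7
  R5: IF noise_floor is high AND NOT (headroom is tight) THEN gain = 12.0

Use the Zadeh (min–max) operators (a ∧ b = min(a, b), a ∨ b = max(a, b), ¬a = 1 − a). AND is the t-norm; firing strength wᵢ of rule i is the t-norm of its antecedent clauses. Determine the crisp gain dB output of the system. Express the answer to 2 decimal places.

4.16

R1 (z=8.0): nominal=0.84, tight=0.97; AND[min(a, b)] → w = 0.84
R2 (z=-9.0): ample=0.83, medium=0.17; AND[min(a, b)] → w = 0.17
R3 (z=15.0): high=0.26, tight=0.97; AND[min(a, b)] → w = 0.26
R4 (z=-0.7): ample=0.83, nominal=0.84; AND[min(a, b)] → w = 0.83
R5 (z=12.0): high=0.26, ¬tight=1−0.97=0.03; AND[min(a, b)] → w = 0.03
Weighted average = (0.84·8.0 + 0.17·-9.0 + 0.26·15.0 + 0.83·-0.7 + 0.03·12.0) / (0.84 + 0.17 + 0.26 + 0.83 + 0.03)
  = 8.8690 / 2.1300 = 4.16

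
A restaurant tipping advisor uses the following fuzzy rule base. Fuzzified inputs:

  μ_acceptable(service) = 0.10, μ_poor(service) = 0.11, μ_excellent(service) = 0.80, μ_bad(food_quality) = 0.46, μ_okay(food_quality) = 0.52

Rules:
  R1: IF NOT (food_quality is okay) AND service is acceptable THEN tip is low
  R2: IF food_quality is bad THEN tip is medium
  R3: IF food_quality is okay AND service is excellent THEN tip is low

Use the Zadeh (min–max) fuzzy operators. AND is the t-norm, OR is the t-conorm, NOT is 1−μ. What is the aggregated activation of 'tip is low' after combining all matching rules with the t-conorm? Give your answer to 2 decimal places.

0.52

R1: ¬okay=1−0.52=0.48, acceptable=0.10; AND[min(a, b)] → w = 0.10
R2: bad=0.46 → w = 0.46
R3: okay=0.52, excellent=0.80; AND[min(a, b)] → w = 0.52
Rules with consequent 'low': {R1, R3} → strengths 0.10, 0.52
Aggregate via t-conorm [max(a, b)]: 0.52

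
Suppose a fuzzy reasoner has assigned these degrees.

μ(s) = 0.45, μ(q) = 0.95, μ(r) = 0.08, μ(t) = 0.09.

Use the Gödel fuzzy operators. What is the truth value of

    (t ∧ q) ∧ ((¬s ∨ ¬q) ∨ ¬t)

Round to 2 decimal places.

0.09

t ∧ q = min(a, b) on (0.09, 0.95) = 0.09
¬s = 1 − 0.45 = 0.55
¬q = 1 − 0.95 = 0.05
¬s ∨ ¬q = max(a, b) on (0.55, 0.05) = 0.55
¬t = 1 − 0.09 = 0.91
(¬s ∨ ¬q) ∨ ¬t = max(a, b) on (0.55, 0.91) = 0.91
(t ∧ q) ∧ ((¬s ∨ ¬q) ∨ ¬t) = min(a, b) on (0.09, 0.91) = 0.09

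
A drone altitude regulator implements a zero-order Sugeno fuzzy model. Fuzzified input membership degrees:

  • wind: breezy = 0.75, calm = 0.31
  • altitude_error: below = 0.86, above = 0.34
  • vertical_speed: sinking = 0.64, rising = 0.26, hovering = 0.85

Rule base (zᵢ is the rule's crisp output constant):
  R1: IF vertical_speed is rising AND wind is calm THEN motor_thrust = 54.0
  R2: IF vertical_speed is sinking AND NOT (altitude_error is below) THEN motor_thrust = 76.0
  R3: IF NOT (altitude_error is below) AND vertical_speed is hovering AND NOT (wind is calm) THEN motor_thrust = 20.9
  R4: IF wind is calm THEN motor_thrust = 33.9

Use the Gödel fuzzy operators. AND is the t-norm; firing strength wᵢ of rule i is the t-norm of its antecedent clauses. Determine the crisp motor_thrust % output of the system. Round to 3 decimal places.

44.841

R1 (z=54.0): rising=0.26, calm=0.31; AND[min(a, b)] → w = 0.26
R2 (z=76.0): sinking=0.64, ¬below=1−0.86=0.14; AND[min(a, b)] → w = 0.14
R3 (z=20.9): ¬below=1−0.86=0.14, hovering=0.85, ¬calm=1−0.31=0.69; AND[min(a, b)] → w = 0.14
R4 (z=33.9): calm=0.31 → w = 0.31
Weighted average = (0.26·54.0 + 0.14·76.0 + 0.14·20.9 + 0.31·33.9) / (0.26 + 0.14 + 0.14 + 0.31)
  = 38.1150 / 0.8500 = 44.841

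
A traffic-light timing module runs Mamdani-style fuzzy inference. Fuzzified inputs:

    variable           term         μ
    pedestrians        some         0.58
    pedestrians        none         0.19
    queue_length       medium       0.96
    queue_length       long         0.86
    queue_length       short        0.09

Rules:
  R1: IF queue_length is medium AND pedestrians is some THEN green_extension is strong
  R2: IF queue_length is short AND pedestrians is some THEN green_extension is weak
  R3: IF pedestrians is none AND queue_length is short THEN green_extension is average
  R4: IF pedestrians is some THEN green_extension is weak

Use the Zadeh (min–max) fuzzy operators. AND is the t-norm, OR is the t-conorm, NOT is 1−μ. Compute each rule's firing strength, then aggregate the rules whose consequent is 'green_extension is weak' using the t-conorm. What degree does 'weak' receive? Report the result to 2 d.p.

R1: medium=0.96, some=0.58; AND[min(a, b)] → w = 0.58
R2: short=0.09, some=0.58; AND[min(a, b)] → w = 0.09
R3: none=0.19, short=0.09; AND[min(a, b)] → w = 0.09
R4: some=0.58 → w = 0.58
Rules with consequent 'weak': {R2, R4} → strengths 0.09, 0.58
Aggregate via t-conorm [max(a, b)]: 0.58

0.58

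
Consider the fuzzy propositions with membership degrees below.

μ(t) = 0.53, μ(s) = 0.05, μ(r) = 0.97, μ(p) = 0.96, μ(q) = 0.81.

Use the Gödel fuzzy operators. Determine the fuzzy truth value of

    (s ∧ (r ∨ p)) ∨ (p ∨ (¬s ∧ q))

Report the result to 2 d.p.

r ∨ p = max(a, b) on (0.97, 0.96) = 0.97
s ∧ (r ∨ p) = min(a, b) on (0.05, 0.97) = 0.05
¬s = 1 − 0.05 = 0.95
¬s ∧ q = min(a, b) on (0.95, 0.81) = 0.81
p ∨ (¬s ∧ q) = max(a, b) on (0.96, 0.81) = 0.96
(s ∧ (r ∨ p)) ∨ (p ∨ (¬s ∧ q)) = max(a, b) on (0.05, 0.96) = 0.96

0.96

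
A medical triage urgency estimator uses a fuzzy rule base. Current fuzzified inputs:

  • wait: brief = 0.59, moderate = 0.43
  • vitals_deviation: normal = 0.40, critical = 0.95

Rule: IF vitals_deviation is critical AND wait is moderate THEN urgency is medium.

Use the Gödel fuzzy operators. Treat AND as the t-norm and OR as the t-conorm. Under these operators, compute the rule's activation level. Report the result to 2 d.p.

0.43

firing strength: critical=0.95, moderate=0.43; AND[min(a, b)] → w = 0.43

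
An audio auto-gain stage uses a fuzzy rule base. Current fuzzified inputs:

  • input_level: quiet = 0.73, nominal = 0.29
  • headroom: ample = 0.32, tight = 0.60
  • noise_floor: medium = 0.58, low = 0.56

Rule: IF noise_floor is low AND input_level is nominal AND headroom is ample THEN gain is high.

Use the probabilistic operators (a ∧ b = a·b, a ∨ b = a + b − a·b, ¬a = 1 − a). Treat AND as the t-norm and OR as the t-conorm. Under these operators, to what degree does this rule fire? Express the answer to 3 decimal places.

firing strength: low=0.56, nominal=0.29, ample=0.32; AND[a·b] → w = 0.0520

0.052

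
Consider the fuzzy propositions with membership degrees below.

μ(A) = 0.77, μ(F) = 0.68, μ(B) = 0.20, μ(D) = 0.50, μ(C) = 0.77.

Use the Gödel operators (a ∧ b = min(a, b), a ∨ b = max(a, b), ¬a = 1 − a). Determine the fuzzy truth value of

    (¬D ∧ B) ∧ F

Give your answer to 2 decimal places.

¬D = 1 − 0.50 = 0.50
¬D ∧ B = min(a, b) on (0.50, 0.20) = 0.20
(¬D ∧ B) ∧ F = min(a, b) on (0.20, 0.68) = 0.20

0.20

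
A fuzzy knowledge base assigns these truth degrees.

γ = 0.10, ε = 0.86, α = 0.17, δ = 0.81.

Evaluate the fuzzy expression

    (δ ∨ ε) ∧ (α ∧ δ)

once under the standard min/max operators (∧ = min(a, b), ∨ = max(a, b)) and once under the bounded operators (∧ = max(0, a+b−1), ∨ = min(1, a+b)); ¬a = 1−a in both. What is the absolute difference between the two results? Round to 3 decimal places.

0.170

Under standard min/max:
  δ ∨ ε = max(a, b) on (0.81, 0.86) = 0.86
  α ∧ δ = min(a, b) on (0.17, 0.81) = 0.17
  (δ ∨ ε) ∧ (α ∧ δ) = min(a, b) on (0.86, 0.17) = 0.17
  → value = 0.1700
Under bounded:
  δ ∨ ε = min(1, a+b) on (0.81, 0.86) = 1.00
  α ∧ δ = max(0, a+b−1) on (0.17, 0.81) = 0.00
  (δ ∨ ε) ∧ (α ∧ δ) = max(0, a+b−1) on (1.00, 0.00) = 0.00
  → value = 0.0000
|0.1700 − 0.0000| = 0.170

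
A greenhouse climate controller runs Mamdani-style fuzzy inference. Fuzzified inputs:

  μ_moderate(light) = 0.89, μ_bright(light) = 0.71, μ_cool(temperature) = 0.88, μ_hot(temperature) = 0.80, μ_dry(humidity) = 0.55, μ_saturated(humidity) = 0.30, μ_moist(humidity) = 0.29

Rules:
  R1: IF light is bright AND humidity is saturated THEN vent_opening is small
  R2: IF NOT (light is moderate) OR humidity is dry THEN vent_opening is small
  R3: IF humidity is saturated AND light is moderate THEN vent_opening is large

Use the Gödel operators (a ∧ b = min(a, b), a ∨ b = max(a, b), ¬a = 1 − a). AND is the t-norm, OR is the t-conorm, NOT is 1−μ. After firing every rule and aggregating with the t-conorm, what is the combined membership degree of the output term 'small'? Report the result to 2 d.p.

R1: bright=0.71, saturated=0.30; AND[min(a, b)] → w = 0.30
R2: ¬moderate=1−0.89=0.11, dry=0.55; OR[max(a, b)] → w = 0.55
R3: saturated=0.30, moderate=0.89; AND[min(a, b)] → w = 0.30
Rules with consequent 'small': {R1, R2} → strengths 0.30, 0.55
Aggregate via t-conorm [max(a, b)]: 0.55

0.55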